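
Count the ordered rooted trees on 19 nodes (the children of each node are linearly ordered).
C_18 = 477638700

These ordered rooted trees are counted by the Catalan number C_n = (1/(n + 1)) · C(2n, n). For n = 18: C_18 = (1/19) · C(36, 18) = 9075135300/19 = 477638700.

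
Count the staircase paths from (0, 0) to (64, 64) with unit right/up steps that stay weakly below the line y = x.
C_64 = 368479169875816659479009042713546950

These NE paths below the diagonal are counted by the Catalan number C_n = (1/(n + 1)) · C(2n, n). For n = 64: C_64 = (1/65) · C(128, 64) = 23951146041928082866135587776380551750/65 = 368479169875816659479009042713546950.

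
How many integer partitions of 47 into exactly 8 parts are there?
p(47, 8 parts) = 8588

Partitions of n into exactly k parts are in bijection with partitions of n − k into at most k parts (subtract 1 from each part). So p(47, exactly 8) = p(39, parts ≤ 8). Computing via the recurrence p(m, j) = p(m, j−1) + p(m−j, j) gives 8588.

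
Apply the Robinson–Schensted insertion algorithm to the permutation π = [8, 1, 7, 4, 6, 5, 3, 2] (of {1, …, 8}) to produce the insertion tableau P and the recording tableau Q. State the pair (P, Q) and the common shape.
P = [1, 2, 5] / [3] / [4] / [6] / [7] / [8];  Q = [1, 3, 5] / [2] / [4] / [6] / [7] / [8];  common shape = (3, 1, 1, 1, 1, 1)

Row-insert the values π_1, π_2, … into P one at a time, bumping the leftmost entry strictly greater than the inserted value down to the next row. The recording tableau Q records, in position (i, j), the step at which that cell was added to P.
  Insert 8 (step 1): P = [8];  Q = [1]
  Insert 1 (step 2): P = [1] / [8];  Q = [1] / [2]
  Insert 7 (step 3): P = [1, 7] / [8];  Q = [1, 3] / [2]
  Insert 4 (step 4): P = [1, 4] / [7] / [8];  Q = [1, 3] / [2] / [4]
  Insert 6 (step 5): P = [1, 4, 6] / [7] / [8];  Q = [1, 3, 5] / [2] / [4]
  Insert 5 (step 6): P = [1, 4, 5] / [6] / [7] / [8];  Q = [1, 3, 5] / [2] / [4] / [6]
  Insert 3 (step 7): P = [1, 3, 5] / [4] / [6] / [7] / [8];  Q = [1, 3, 5] / [2] / [4] / [6] / [7]
  Insert 2 (step 8): P = [1, 2, 5] / [3] / [4] / [6] / [7] / [8];  Q = [1, 3, 5] / [2] / [4] / [6] / [7] / [8]
Final shape: (3, 1, 1, 1, 1, 1).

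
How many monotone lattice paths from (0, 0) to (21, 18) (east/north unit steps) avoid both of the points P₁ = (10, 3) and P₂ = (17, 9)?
Number of paths = 58266313820

Inclusion–exclusion. Total paths: C(39, 21) = 62359143990. Through P₁: C(13, 10)·C(26, 11) = 2209681760. Through P₂: C(26, 17)·C(13, 4) = 2234053250. Since P₁ is strictly southwest of P₂, a monotone path through both must visit P₁ then P₂; paths through both = C(13, 10)·C(13, 7)·C(13, 4) = 350904840. Avoid both = 62359143990 − 2209681760 − 2234053250 + 350904840 = 58266313820.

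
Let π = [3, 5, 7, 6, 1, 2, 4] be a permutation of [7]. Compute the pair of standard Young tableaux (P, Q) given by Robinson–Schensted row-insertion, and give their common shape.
P = [1, 2, 4] / [3, 5, 6] / [7];  Q = [1, 2, 3] / [4, 6, 7] / [5];  common shape = (3, 3, 1)

Row-insert the values π_1, π_2, … into P one at a time, bumping the leftmost entry strictly greater than the inserted value down to the next row. The recording tableau Q records, in position (i, j), the step at which that cell was added to P.
  Insert 3 (step 1): P = [3];  Q = [1]
  Insert 5 (step 2): P = [3, 5];  Q = [1, 2]
  Insert 7 (step 3): P = [3, 5, 7];  Q = [1, 2, 3]
  Insert 6 (step 4): P = [3, 5, 6] / [7];  Q = [1, 2, 3] / [4]
  Insert 1 (step 5): P = [1, 5, 6] / [3] / [7];  Q = [1, 2, 3] / [4] / [5]
  Insert 2 (step 6): P = [1, 2, 6] / [3, 5] / [7];  Q = [1, 2, 3] / [4, 6] / [5]
  Insert 4 (step 7): P = [1, 2, 4] / [3, 5, 6] / [7];  Q = [1, 2, 3] / [4, 6, 7] / [5]
Final shape: (3, 3, 1).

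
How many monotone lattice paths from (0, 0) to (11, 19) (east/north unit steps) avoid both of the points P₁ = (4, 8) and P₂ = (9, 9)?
Number of paths = 35861520

Inclusion–exclusion. Total paths: C(30, 11) = 54627300. Through P₁: C(12, 4)·C(18, 7) = 15752880. Through P₂: C(18, 9)·C(12, 2) = 3208920. Since P₁ is strictly southwest of P₂, a monotone path through both must visit P₁ then P₂; paths through both = C(12, 4)·C(6, 5)·C(12, 2) = 196020. Avoid both = 54627300 − 15752880 − 3208920 + 196020 = 35861520.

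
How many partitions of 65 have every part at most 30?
p(65, parts ≤ 30) = 1946290

Use the recurrence p(n, m) = p(n, m−1) + p(n−m, m): either the largest part is < m (count p(n, m−1)) or the largest part is exactly m (remove one copy of m, count p(n−m, m)). With p(0, ·) = 1 this gives p(65, parts ≤ 30) = 1946290. (By conjugating Young diagrams, this also counts partitions of 65 into at most 30 parts.)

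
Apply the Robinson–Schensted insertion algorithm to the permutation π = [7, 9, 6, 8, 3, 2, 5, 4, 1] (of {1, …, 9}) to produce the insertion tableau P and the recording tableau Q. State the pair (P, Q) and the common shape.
P = [1, 4] / [2, 5] / [3, 8] / [6, 9] / [7];  Q = [1, 2] / [3, 4] / [5, 7] / [6, 8] / [9];  common shape = (2, 2, 2, 2, 1)

Row-insert the values π_1, π_2, … into P one at a time, bumping the leftmost entry strictly greater than the inserted value down to the next row. The recording tableau Q records, in position (i, j), the step at which that cell was added to P.
  Insert 7 (step 1): P = [7];  Q = [1]
  Insert 9 (step 2): P = [7, 9];  Q = [1, 2]
  Insert 6 (step 3): P = [6, 9] / [7];  Q = [1, 2] / [3]
  Insert 8 (step 4): P = [6, 8] / [7, 9];  Q = [1, 2] / [3, 4]
  Insert 3 (step 5): P = [3, 8] / [6, 9] / [7];  Q = [1, 2] / [3, 4] / [5]
  Insert 2 (step 6): P = [2, 8] / [3, 9] / [6] / [7];  Q = [1, 2] / [3, 4] / [5] / [6]
  Insert 5 (step 7): P = [2, 5] / [3, 8] / [6, 9] / [7];  Q = [1, 2] / [3, 4] / [5, 7] / [6]
  Insert 4 (step 8): P = [2, 4] / [3, 5] / [6, 8] / [7, 9];  Q = [1, 2] / [3, 4] / [5, 7] / [6, 8]
  Insert 1 (step 9): P = [1, 4] / [2, 5] / [3, 8] / [6, 9] / [7];  Q = [1, 2] / [3, 4] / [5, 7] / [6, 8] / [9]
Final shape: (2, 2, 2, 2, 1).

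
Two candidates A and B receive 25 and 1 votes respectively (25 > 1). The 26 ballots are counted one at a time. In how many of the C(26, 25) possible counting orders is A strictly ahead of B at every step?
Strict-lead orderings = 24

Total orderings of the 26 votes with 25 for A: C(26, 25) = 26. By the Bertrand ballot formula (Cycle Lemma / reflection principle), the number of orderings in which A is strictly ahead of B throughout is (p − q)/(p + q) · C(p + q, p) = (25 − 1)/(25 + 1) · 26 = 24.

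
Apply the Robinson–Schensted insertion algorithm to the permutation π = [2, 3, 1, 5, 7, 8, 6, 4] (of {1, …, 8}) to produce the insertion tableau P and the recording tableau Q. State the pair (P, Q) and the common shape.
P = [1, 3, 4, 6, 8] / [2, 5] / [7];  Q = [1, 2, 4, 5, 6] / [3, 7] / [8];  common shape = (5, 2, 1)

Row-insert the values π_1, π_2, … into P one at a time, bumping the leftmost entry strictly greater than the inserted value down to the next row. The recording tableau Q records, in position (i, j), the step at which that cell was added to P.
  Insert 2 (step 1): P = [2];  Q = [1]
  Insert 3 (step 2): P = [2, 3];  Q = [1, 2]
  Insert 1 (step 3): P = [1, 3] / [2];  Q = [1, 2] / [3]
  Insert 5 (step 4): P = [1, 3, 5] / [2];  Q = [1, 2, 4] / [3]
  Insert 7 (step 5): P = [1, 3, 5, 7] / [2];  Q = [1, 2, 4, 5] / [3]
  Insert 8 (step 6): P = [1, 3, 5, 7, 8] / [2];  Q = [1, 2, 4, 5, 6] / [3]
  Insert 6 (step 7): P = [1, 3, 5, 6, 8] / [2, 7];  Q = [1, 2, 4, 5, 6] / [3, 7]
  Insert 4 (step 8): P = [1, 3, 4, 6, 8] / [2, 5] / [7];  Q = [1, 2, 4, 5, 6] / [3, 7] / [8]
Final shape: (5, 2, 1).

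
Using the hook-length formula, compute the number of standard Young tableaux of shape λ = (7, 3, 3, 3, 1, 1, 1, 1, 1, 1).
# SYT of shape (7, 3, 3, 3, 1, 1, 1, 1, 1, 1) = 396070675

Hook-length formula: f^λ = n! / Π hook(c), product over all cells c of the Young diagram. For λ = (7, 3, 3, 3, 1, 1, 1, 1, 1, 1), n = 22 boxes. Hook lengths by row (left-to-right, top-to-bottom): [16, 9, 8, 4, 3, 2, 1]; [11, 4, 3]; [10, 3, 2]; [9, 2, 1]; [6]; [5]; [4]; [3]; [2]; [1]. Product of hooks = 2837879193600. So f^λ = 22! / 2837879193600 = 1124000727777607680000 / 2837879193600 = 396070675.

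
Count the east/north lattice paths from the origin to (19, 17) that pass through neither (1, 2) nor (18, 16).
Number of paths = 2669193930

Inclusion–exclusion. Total paths: C(36, 19) = 8597496600. Through P₁: C(3, 1)·C(33, 18) = 3111474960. Through P₂: C(34, 18)·C(2, 1) = 4407922860. Since P₁ is strictly southwest of P₂, a monotone path through both must visit P₁ then P₂; paths through both = C(3, 1)·C(31, 17)·C(2, 1) = 1591095150. Avoid both = 8597496600 − 3111474960 − 4407922860 + 1591095150 = 2669193930.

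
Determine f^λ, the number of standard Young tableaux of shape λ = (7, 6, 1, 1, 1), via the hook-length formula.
# SYT of shape (7, 6, 1, 1, 1) = 116480

Hook-length formula: f^λ = n! / Π hook(c), product over all cells c of the Young diagram. For λ = (7, 6, 1, 1, 1), n = 16 boxes. Hook lengths by row (left-to-right, top-to-bottom): [11, 7, 6, 5, 4, 3, 1]; [9, 5, 4, 3, 2, 1]; [3]; [2]; [1]. Product of hooks = 179625600. So f^λ = 16! / 179625600 = 20922789888000 / 179625600 = 116480.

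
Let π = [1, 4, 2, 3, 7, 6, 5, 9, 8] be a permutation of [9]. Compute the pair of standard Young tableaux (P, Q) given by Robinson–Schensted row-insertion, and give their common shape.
P = [1, 2, 3, 5, 8] / [4, 6, 9] / [7];  Q = [1, 2, 4, 5, 8] / [3, 6, 9] / [7];  common shape = (5, 3, 1)

Row-insert the values π_1, π_2, … into P one at a time, bumping the leftmost entry strictly greater than the inserted value down to the next row. The recording tableau Q records, in position (i, j), the step at which that cell was added to P.
  Insert 1 (step 1): P = [1];  Q = [1]
  Insert 4 (step 2): P = [1, 4];  Q = [1, 2]
  Insert 2 (step 3): P = [1, 2] / [4];  Q = [1, 2] / [3]
  Insert 3 (step 4): P = [1, 2, 3] / [4];  Q = [1, 2, 4] / [3]
  Insert 7 (step 5): P = [1, 2, 3, 7] / [4];  Q = [1, 2, 4, 5] / [3]
  Insert 6 (step 6): P = [1, 2, 3, 6] / [4, 7];  Q = [1, 2, 4, 5] / [3, 6]
  Insert 5 (step 7): P = [1, 2, 3, 5] / [4, 6] / [7];  Q = [1, 2, 4, 5] / [3, 6] / [7]
  Insert 9 (step 8): P = [1, 2, 3, 5, 9] / [4, 6] / [7];  Q = [1, 2, 4, 5, 8] / [3, 6] / [7]
  Insert 8 (step 9): P = [1, 2, 3, 5, 8] / [4, 6, 9] / [7];  Q = [1, 2, 4, 5, 8] / [3, 6, 9] / [7]
Final shape: (5, 3, 1).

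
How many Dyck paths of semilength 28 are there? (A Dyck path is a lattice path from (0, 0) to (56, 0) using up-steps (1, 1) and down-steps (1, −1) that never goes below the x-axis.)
C_28 = 263747951750360

These Dyck paths are counted by the Catalan number C_n = (1/(n + 1)) · C(2n, n). For n = 28: C_28 = (1/29) · C(56, 28) = 7648690600760440/29 = 263747951750360.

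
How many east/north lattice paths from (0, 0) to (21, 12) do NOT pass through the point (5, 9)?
Number of paths = 352877382

Total paths from (0, 0) to (21, 12): C(33, 21) = 354817320. Paths through (5, 9): (paths (0, 0) → (5, 9)) × (paths (5, 9) → (21, 12)) = C(14, 5) · C(19, 16) = 2002 · 969 = 1939938. Avoidance count = 354817320 − 1939938 = 352877382.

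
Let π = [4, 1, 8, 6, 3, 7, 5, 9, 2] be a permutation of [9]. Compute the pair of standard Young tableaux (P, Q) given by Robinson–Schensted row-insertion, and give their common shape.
P = [1, 2, 5, 9] / [3, 6, 7] / [4] / [8];  Q = [1, 3, 6, 8] / [2, 4, 7] / [5] / [9];  common shape = (4, 3, 1, 1)

Row-insert the values π_1, π_2, … into P one at a time, bumping the leftmost entry strictly greater than the inserted value down to the next row. The recording tableau Q records, in position (i, j), the step at which that cell was added to P.
  Insert 4 (step 1): P = [4];  Q = [1]
  Insert 1 (step 2): P = [1] / [4];  Q = [1] / [2]
  Insert 8 (step 3): P = [1, 8] / [4];  Q = [1, 3] / [2]
  Insert 6 (step 4): P = [1, 6] / [4, 8];  Q = [1, 3] / [2, 4]
  Insert 3 (step 5): P = [1, 3] / [4, 6] / [8];  Q = [1, 3] / [2, 4] / [5]
  Insert 7 (step 6): P = [1, 3, 7] / [4, 6] / [8];  Q = [1, 3, 6] / [2, 4] / [5]
  Insert 5 (step 7): P = [1, 3, 5] / [4, 6, 7] / [8];  Q = [1, 3, 6] / [2, 4, 7] / [5]
  Insert 9 (step 8): P = [1, 3, 5, 9] / [4, 6, 7] / [8];  Q = [1, 3, 6, 8] / [2, 4, 7] / [5]
  Insert 2 (step 9): P = [1, 2, 5, 9] / [3, 6, 7] / [4] / [8];  Q = [1, 3, 6, 8] / [2, 4, 7] / [5] / [9]
Final shape: (4, 3, 1, 1).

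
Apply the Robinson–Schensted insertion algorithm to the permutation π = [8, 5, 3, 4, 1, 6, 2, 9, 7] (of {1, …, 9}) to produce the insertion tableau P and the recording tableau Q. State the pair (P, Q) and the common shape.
P = [1, 2, 6, 7] / [3, 4, 9] / [5] / [8];  Q = [1, 4, 6, 8] / [2, 7, 9] / [3] / [5];  common shape = (4, 3, 1, 1)

Row-insert the values π_1, π_2, … into P one at a time, bumping the leftmost entry strictly greater than the inserted value down to the next row. The recording tableau Q records, in position (i, j), the step at which that cell was added to P.
  Insert 8 (step 1): P = [8];  Q = [1]
  Insert 5 (step 2): P = [5] / [8];  Q = [1] / [2]
  Insert 3 (step 3): P = [3] / [5] / [8];  Q = [1] / [2] / [3]
  Insert 4 (step 4): P = [3, 4] / [5] / [8];  Q = [1, 4] / [2] / [3]
  Insert 1 (step 5): P = [1, 4] / [3] / [5] / [8];  Q = [1, 4] / [2] / [3] / [5]
  Insert 6 (step 6): P = [1, 4, 6] / [3] / [5] / [8];  Q = [1, 4, 6] / [2] / [3] / [5]
  Insert 2 (step 7): P = [1, 2, 6] / [3, 4] / [5] / [8];  Q = [1, 4, 6] / [2, 7] / [3] / [5]
  Insert 9 (step 8): P = [1, 2, 6, 9] / [3, 4] / [5] / [8];  Q = [1, 4, 6, 8] / [2, 7] / [3] / [5]
  Insert 7 (step 9): P = [1, 2, 6, 7] / [3, 4, 9] / [5] / [8];  Q = [1, 4, 6, 8] / [2, 7, 9] / [3] / [5]
Final shape: (4, 3, 1, 1).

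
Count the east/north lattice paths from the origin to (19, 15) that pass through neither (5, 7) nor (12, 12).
Number of paths = 1353482640

Inclusion–exclusion. Total paths: C(34, 19) = 1855967520. Through P₁: C(12, 5)·C(22, 14) = 253257840. Through P₂: C(24, 12)·C(10, 7) = 324498720. Since P₁ is strictly southwest of P₂, a monotone path through both must visit P₁ then P₂; paths through both = C(12, 5)·C(12, 7)·C(10, 7) = 75271680. Avoid both = 1855967520 − 253257840 − 324498720 + 75271680 = 1353482640.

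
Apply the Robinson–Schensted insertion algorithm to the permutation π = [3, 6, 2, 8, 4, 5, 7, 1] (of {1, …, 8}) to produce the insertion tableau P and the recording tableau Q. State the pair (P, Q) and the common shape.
P = [1, 4, 5, 7] / [2, 6, 8] / [3];  Q = [1, 2, 4, 7] / [3, 5, 6] / [8];  common shape = (4, 3, 1)

Row-insert the values π_1, π_2, … into P one at a time, bumping the leftmost entry strictly greater than the inserted value down to the next row. The recording tableau Q records, in position (i, j), the step at which that cell was added to P.
  Insert 3 (step 1): P = [3];  Q = [1]
  Insert 6 (step 2): P = [3, 6];  Q = [1, 2]
  Insert 2 (step 3): P = [2, 6] / [3];  Q = [1, 2] / [3]
  Insert 8 (step 4): P = [2, 6, 8] / [3];  Q = [1, 2, 4] / [3]
  Insert 4 (step 5): P = [2, 4, 8] / [3, 6];  Q = [1, 2, 4] / [3, 5]
  Insert 5 (step 6): P = [2, 4, 5] / [3, 6, 8];  Q = [1, 2, 4] / [3, 5, 6]
  Insert 7 (step 7): P = [2, 4, 5, 7] / [3, 6, 8];  Q = [1, 2, 4, 7] / [3, 5, 6]
  Insert 1 (step 8): P = [1, 4, 5, 7] / [2, 6, 8] / [3];  Q = [1, 2, 4, 7] / [3, 5, 6] / [8]
Final shape: (4, 3, 1).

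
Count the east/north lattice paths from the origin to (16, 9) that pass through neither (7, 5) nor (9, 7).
Number of paths = 1235927

Inclusion–exclusion. Total paths: C(25, 16) = 2042975. Through P₁: C(12, 7)·C(13, 9) = 566280. Through P₂: C(16, 9)·C(9, 7) = 411840. Since P₁ is strictly southwest of P₂, a monotone path through both must visit P₁ then P₂; paths through both = C(12, 7)·C(4, 2)·C(9, 7) = 171072. Avoid both = 2042975 − 566280 − 411840 + 171072 = 1235927.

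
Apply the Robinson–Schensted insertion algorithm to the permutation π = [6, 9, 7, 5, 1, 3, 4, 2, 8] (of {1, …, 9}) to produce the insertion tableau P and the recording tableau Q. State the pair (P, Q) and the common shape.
P = [1, 2, 4, 8] / [3, 7] / [5] / [6] / [9];  Q = [1, 2, 7, 9] / [3, 6] / [4] / [5] / [8];  common shape = (4, 2, 1, 1, 1)

Row-insert the values π_1, π_2, … into P one at a time, bumping the leftmost entry strictly greater than the inserted value down to the next row. The recording tableau Q records, in position (i, j), the step at which that cell was added to P.
  Insert 6 (step 1): P = [6];  Q = [1]
  Insert 9 (step 2): P = [6, 9];  Q = [1, 2]
  Insert 7 (step 3): P = [6, 7] / [9];  Q = [1, 2] / [3]
  Insert 5 (step 4): P = [5, 7] / [6] / [9];  Q = [1, 2] / [3] / [4]
  Insert 1 (step 5): P = [1, 7] / [5] / [6] / [9];  Q = [1, 2] / [3] / [4] / [5]
  Insert 3 (step 6): P = [1, 3] / [5, 7] / [6] / [9];  Q = [1, 2] / [3, 6] / [4] / [5]
  Insert 4 (step 7): P = [1, 3, 4] / [5, 7] / [6] / [9];  Q = [1, 2, 7] / [3, 6] / [4] / [5]
  Insert 2 (step 8): P = [1, 2, 4] / [3, 7] / [5] / [6] / [9];  Q = [1, 2, 7] / [3, 6] / [4] / [5] / [8]
  Insert 8 (step 9): P = [1, 2, 4, 8] / [3, 7] / [5] / [6] / [9];  Q = [1, 2, 7, 9] / [3, 6] / [4] / [5] / [8]
Final shape: (4, 2, 1, 1, 1).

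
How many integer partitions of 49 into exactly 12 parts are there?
p(49, 12 parts) = 14552

Partitions of n into exactly k parts are in bijection with partitions of n − k into at most k parts (subtract 1 from each part). So p(49, exactly 12) = p(37, parts ≤ 12). Computing via the recurrence p(m, j) = p(m, j−1) + p(m−j, j) gives 14552.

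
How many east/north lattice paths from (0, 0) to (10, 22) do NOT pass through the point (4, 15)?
Number of paths = 57861024

Total paths from (0, 0) to (10, 22): C(32, 10) = 64512240. Paths through (4, 15): (paths (0, 0) → (4, 15)) × (paths (4, 15) → (10, 22)) = C(19, 4) · C(13, 6) = 3876 · 1716 = 6651216. Avoidance count = 64512240 − 6651216 = 57861024.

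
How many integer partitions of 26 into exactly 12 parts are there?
p(26, 12 parts) = 133

Partitions of n into exactly k parts are in bijection with partitions of n − k into at most k parts (subtract 1 from each part). So p(26, exactly 12) = p(14, parts ≤ 12). Computing via the recurrence p(m, j) = p(m, j−1) + p(m−j, j) gives 133.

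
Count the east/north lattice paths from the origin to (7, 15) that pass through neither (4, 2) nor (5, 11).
Number of paths = 98874

Inclusion–exclusion. Total paths: C(22, 7) = 170544. Through P₁: C(6, 4)·C(16, 3) = 8400. Through P₂: C(16, 5)·C(6, 2) = 65520. Since P₁ is strictly southwest of P₂, a monotone path through both must visit P₁ then P₂; paths through both = C(6, 4)·C(10, 1)·C(6, 2) = 2250. Avoid both = 170544 − 8400 − 65520 + 2250 = 98874.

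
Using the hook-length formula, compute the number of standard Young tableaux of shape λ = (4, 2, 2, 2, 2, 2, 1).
# SYT of shape (4, 2, 2, 2, 2, 2, 1) = 27027

Hook-length formula: f^λ = n! / Π hook(c), product over all cells c of the Young diagram. For λ = (4, 2, 2, 2, 2, 2, 1), n = 15 boxes. Hook lengths by row (left-to-right, top-to-bottom): [10, 8, 2, 1]; [7, 5]; [6, 4]; [5, 3]; [4, 2]; [3, 1]; [1]. Product of hooks = 48384000. So f^λ = 15! / 48384000 = 1307674368000 / 48384000 = 27027.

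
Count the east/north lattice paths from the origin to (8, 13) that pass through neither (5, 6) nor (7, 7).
Number of paths = 133728

Inclusion–exclusion. Total paths: C(21, 8) = 203490. Through P₁: C(11, 5)·C(10, 3) = 55440. Through P₂: C(14, 7)·C(7, 1) = 24024. Since P₁ is strictly southwest of P₂, a monotone path through both must visit P₁ then P₂; paths through both = C(11, 5)·C(3, 2)·C(7, 1) = 9702. Avoid both = 203490 − 55440 − 24024 + 9702 = 133728.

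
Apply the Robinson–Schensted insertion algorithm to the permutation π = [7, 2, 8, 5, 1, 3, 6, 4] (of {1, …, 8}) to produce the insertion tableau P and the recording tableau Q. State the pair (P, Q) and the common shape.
P = [1, 3, 4] / [2, 5, 6] / [7, 8];  Q = [1, 3, 7] / [2, 4, 8] / [5, 6];  common shape = (3, 3, 2)

Row-insert the values π_1, π_2, … into P one at a time, bumping the leftmost entry strictly greater than the inserted value down to the next row. The recording tableau Q records, in position (i, j), the step at which that cell was added to P.
  Insert 7 (step 1): P = [7];  Q = [1]
  Insert 2 (step 2): P = [2] / [7];  Q = [1] / [2]
  Insert 8 (step 3): P = [2, 8] / [7];  Q = [1, 3] / [2]
  Insert 5 (step 4): P = [2, 5] / [7, 8];  Q = [1, 3] / [2, 4]
  Insert 1 (step 5): P = [1, 5] / [2, 8] / [7];  Q = [1, 3] / [2, 4] / [5]
  Insert 3 (step 6): P = [1, 3] / [2, 5] / [7, 8];  Q = [1, 3] / [2, 4] / [5, 6]
  Insert 6 (step 7): P = [1, 3, 6] / [2, 5] / [7, 8];  Q = [1, 3, 7] / [2, 4] / [5, 6]
  Insert 4 (step 8): P = [1, 3, 4] / [2, 5, 6] / [7, 8];  Q = [1, 3, 7] / [2, 4, 8] / [5, 6]
Final shape: (3, 3, 2).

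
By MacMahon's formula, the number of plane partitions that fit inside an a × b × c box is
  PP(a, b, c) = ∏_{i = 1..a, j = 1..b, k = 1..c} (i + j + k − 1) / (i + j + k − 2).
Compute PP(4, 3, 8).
PP(4, 3, 8) = 4723719

Evaluate the triple product over i = 1..4, j = 1..3, k = 1..8. The factors are (2/1) · (3/2) · (4/3) · (5/4) · (6/5) · (7/6) · (8/7) · (9/8) · … (96 factors total). The numerators and denominators telescope so the product is an integer; carrying out the multiplication exactly gives PP(4, 3, 8) = 4723719.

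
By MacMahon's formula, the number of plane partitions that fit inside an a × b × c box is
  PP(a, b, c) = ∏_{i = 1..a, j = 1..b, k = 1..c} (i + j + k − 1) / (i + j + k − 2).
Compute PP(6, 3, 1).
PP(6, 3, 1) = 84

Evaluate the triple product over i = 1..6, j = 1..3, k = 1..1. The factors are (2/1) · (3/2) · (4/3) · (3/2) · (4/3) · (5/4) · (4/3) · (5/4) · … (18 factors total). The numerators and denominators telescope so the product is an integer; carrying out the multiplication exactly gives PP(6, 3, 1) = 84.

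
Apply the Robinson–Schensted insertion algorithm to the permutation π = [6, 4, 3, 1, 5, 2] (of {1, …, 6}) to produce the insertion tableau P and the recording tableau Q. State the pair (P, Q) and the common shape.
P = [1, 2] / [3, 5] / [4] / [6];  Q = [1, 5] / [2, 6] / [3] / [4];  common shape = (2, 2, 1, 1)

Row-insert the values π_1, π_2, … into P one at a time, bumping the leftmost entry strictly greater than the inserted value down to the next row. The recording tableau Q records, in position (i, j), the step at which that cell was added to P.
  Insert 6 (step 1): P = [6];  Q = [1]
  Insert 4 (step 2): P = [4] / [6];  Q = [1] / [2]
  Insert 3 (step 3): P = [3] / [4] / [6];  Q = [1] / [2] / [3]
  Insert 1 (step 4): P = [1] / [3] / [4] / [6];  Q = [1] / [2] / [3] / [4]
  Insert 5 (step 5): P = [1, 5] / [3] / [4] / [6];  Q = [1, 5] / [2] / [3] / [4]
  Insert 2 (step 6): P = [1, 2] / [3, 5] / [4] / [6];  Q = [1, 5] / [2, 6] / [3] / [4]
Final shape: (2, 2, 1, 1).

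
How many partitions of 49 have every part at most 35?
p(49, parts ≤ 35) = 173152

Use the recurrence p(n, m) = p(n, m−1) + p(n−m, m): either the largest part is < m (count p(n, m−1)) or the largest part is exactly m (remove one copy of m, count p(n−m, m)). With p(0, ·) = 1 this gives p(49, parts ≤ 35) = 173152. (By conjugating Young diagrams, this also counts partitions of 49 into at most 35 parts.)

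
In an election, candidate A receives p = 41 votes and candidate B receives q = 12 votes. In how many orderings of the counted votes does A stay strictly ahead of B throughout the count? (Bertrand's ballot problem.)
Strict-lead orderings = 145975678030

Total orderings of the 53 votes with 41 for A: C(53, 41) = 266783135710. By the Bertrand ballot formula (Cycle Lemma / reflection principle), the number of orderings in which A is strictly ahead of B throughout is (p − q)/(p + q) · C(p + q, p) = (41 − 12)/(41 + 12) · 266783135710 = 145975678030.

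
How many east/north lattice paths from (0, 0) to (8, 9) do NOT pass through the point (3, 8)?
Number of paths = 23320

Total paths from (0, 0) to (8, 9): C(17, 8) = 24310. Paths through (3, 8): (paths (0, 0) → (3, 8)) × (paths (3, 8) → (8, 9)) = C(11, 3) · C(6, 5) = 165 · 6 = 990. Avoidance count = 24310 − 990 = 23320.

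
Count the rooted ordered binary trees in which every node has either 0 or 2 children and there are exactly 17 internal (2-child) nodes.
C_17 = 129644790

These full binary trees are counted by the Catalan number C_n = (1/(n + 1)) · C(2n, n). For n = 17: C_17 = (1/18) · C(34, 17) = 2333606220/18 = 129644790.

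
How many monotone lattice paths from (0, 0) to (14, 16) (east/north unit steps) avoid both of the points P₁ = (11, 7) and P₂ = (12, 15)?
Number of paths = 87129063

Inclusion–exclusion. Total paths: C(30, 14) = 145422675. Through P₁: C(18, 11)·C(12, 3) = 7001280. Through P₂: C(27, 12)·C(3, 2) = 52151580. Since P₁ is strictly southwest of P₂, a monotone path through both must visit P₁ then P₂; paths through both = C(18, 11)·C(9, 1)·C(3, 2) = 859248. Avoid both = 145422675 − 7001280 − 52151580 + 859248 = 87129063.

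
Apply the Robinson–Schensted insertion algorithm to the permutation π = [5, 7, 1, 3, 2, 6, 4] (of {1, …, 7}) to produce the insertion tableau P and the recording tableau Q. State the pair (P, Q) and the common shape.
P = [1, 2, 4] / [3, 6] / [5, 7];  Q = [1, 2, 6] / [3, 4] / [5, 7];  common shape = (3, 2, 2)

Row-insert the values π_1, π_2, … into P one at a time, bumping the leftmost entry strictly greater than the inserted value down to the next row. The recording tableau Q records, in position (i, j), the step at which that cell was added to P.
  Insert 5 (step 1): P = [5];  Q = [1]
  Insert 7 (step 2): P = [5, 7];  Q = [1, 2]
  Insert 1 (step 3): P = [1, 7] / [5];  Q = [1, 2] / [3]
  Insert 3 (step 4): P = [1, 3] / [5, 7];  Q = [1, 2] / [3, 4]
  Insert 2 (step 5): P = [1, 2] / [3, 7] / [5];  Q = [1, 2] / [3, 4] / [5]
  Insert 6 (step 6): P = [1, 2, 6] / [3, 7] / [5];  Q = [1, 2, 6] / [3, 4] / [5]
  Insert 4 (step 7): P = [1, 2, 4] / [3, 6] / [5, 7];  Q = [1, 2, 6] / [3, 4] / [5, 7]
Final shape: (3, 2, 2).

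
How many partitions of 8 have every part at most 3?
p(8, parts ≤ 3) = 10

Partitions of 8 with all parts ≤ 3: 3+3+2, 3+3+1+1, 3+2+2+1, 3+2+1+1+1, 3+1+1+1+1+1, 2+2+2+2, 2+2+2+1+1, 2+2+1+1+1+1, 2+1+1+1+1+1+1, 1+1+1+1+1+1+1+1. Count = 10.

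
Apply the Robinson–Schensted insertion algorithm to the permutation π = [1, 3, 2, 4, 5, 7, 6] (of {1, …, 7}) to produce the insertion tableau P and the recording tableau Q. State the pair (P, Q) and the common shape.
P = [1, 2, 4, 5, 6] / [3, 7];  Q = [1, 2, 4, 5, 6] / [3, 7];  common shape = (5, 2)

Row-insert the values π_1, π_2, … into P one at a time, bumping the leftmost entry strictly greater than the inserted value down to the next row. The recording tableau Q records, in position (i, j), the step at which that cell was added to P.
  Insert 1 (step 1): P = [1];  Q = [1]
  Insert 3 (step 2): P = [1, 3];  Q = [1, 2]
  Insert 2 (step 3): P = [1, 2] / [3];  Q = [1, 2] / [3]
  Insert 4 (step 4): P = [1, 2, 4] / [3];  Q = [1, 2, 4] / [3]
  Insert 5 (step 5): P = [1, 2, 4, 5] / [3];  Q = [1, 2, 4, 5] / [3]
  Insert 7 (step 6): P = [1, 2, 4, 5, 7] / [3];  Q = [1, 2, 4, 5, 6] / [3]
  Insert 6 (step 7): P = [1, 2, 4, 5, 6] / [3, 7];  Q = [1, 2, 4, 5, 6] / [3, 7]
Final shape: (5, 2).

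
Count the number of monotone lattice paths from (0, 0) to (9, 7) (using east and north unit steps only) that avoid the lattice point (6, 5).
Number of paths = 6820

Total paths from (0, 0) to (9, 7): C(16, 9) = 11440. Paths through (6, 5): (paths (0, 0) → (6, 5)) × (paths (6, 5) → (9, 7)) = C(11, 6) · C(5, 3) = 462 · 10 = 4620. Avoidance count = 11440 − 4620 = 6820.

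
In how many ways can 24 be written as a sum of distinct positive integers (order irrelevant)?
q(24) = 122

A partition into distinct parts is a strictly decreasing sequence summing to n. The recurrence d(n, m) = d(n, m−1) + d(n−m, m−1) (use part m at most once) with q(n) = d(n, n) gives q(24) = 122. (Euler's theorem: # distinct-part partitions = # odd-part partitions.)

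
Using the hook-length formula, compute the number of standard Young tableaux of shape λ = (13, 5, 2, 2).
# SYT of shape (13, 5, 2, 2) = 29099070

Hook-length formula: f^λ = n! / Π hook(c), product over all cells c of the Young diagram. For λ = (13, 5, 2, 2), n = 22 boxes. Hook lengths by row (left-to-right, top-to-bottom): [16, 15, 12, 11, 10, 8, 7, 6, 5, 4, 3, 2, 1]; [7, 6, 3, 2, 1]; [3, 2]; [2, 1]. Product of hooks = 38626689024000. So f^λ = 22! / 38626689024000 = 1124000727777607680000 / 38626689024000 = 29099070.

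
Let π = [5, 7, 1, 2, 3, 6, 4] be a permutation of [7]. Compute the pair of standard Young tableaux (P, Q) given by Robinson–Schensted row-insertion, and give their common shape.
P = [1, 2, 3, 4] / [5, 6] / [7];  Q = [1, 2, 5, 6] / [3, 4] / [7];  common shape = (4, 2, 1)

Row-insert the values π_1, π_2, … into P one at a time, bumping the leftmost entry strictly greater than the inserted value down to the next row. The recording tableau Q records, in position (i, j), the step at which that cell was added to P.
  Insert 5 (step 1): P = [5];  Q = [1]
  Insert 7 (step 2): P = [5, 7];  Q = [1, 2]
  Insert 1 (step 3): P = [1, 7] / [5];  Q = [1, 2] / [3]
  Insert 2 (step 4): P = [1, 2] / [5, 7];  Q = [1, 2] / [3, 4]
  Insert 3 (step 5): P = [1, 2, 3] / [5, 7];  Q = [1, 2, 5] / [3, 4]
  Insert 6 (step 6): P = [1, 2, 3, 6] / [5, 7];  Q = [1, 2, 5, 6] / [3, 4]
  Insert 4 (step 7): P = [1, 2, 3, 4] / [5, 6] / [7];  Q = [1, 2, 5, 6] / [3, 4] / [7]
Final shape: (4, 2, 1).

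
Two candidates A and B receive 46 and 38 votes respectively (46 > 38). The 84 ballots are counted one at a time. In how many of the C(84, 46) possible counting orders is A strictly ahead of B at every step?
Strict-lead orderings = 109674208922503655495520

Total orderings of the 84 votes with 46 for A: C(84, 46) = 1151579193686288382702960. By the Bertrand ballot formula (Cycle Lemma / reflection principle), the number of orderings in which A is strictly ahead of B throughout is (p − q)/(p + q) · C(p + q, p) = (46 − 38)/(46 + 38) · 1151579193686288382702960 = 109674208922503655495520.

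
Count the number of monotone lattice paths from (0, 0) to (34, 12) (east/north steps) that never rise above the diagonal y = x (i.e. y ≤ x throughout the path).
Number of paths = 25569834459

By the reflection principle (André's argument), the number of monotone paths to (34, 12) with n ≤ m that never go above y = x is C(46, 34) − C(46, 35) = 38910617655 − 13340783196 = 25569834459.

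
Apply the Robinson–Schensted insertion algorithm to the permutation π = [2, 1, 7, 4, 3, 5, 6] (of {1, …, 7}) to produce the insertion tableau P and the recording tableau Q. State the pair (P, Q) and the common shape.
P = [1, 3, 5, 6] / [2, 4] / [7];  Q = [1, 3, 6, 7] / [2, 4] / [5];  common shape = (4, 2, 1)

Row-insert the values π_1, π_2, … into P one at a time, bumping the leftmost entry strictly greater than the inserted value down to the next row. The recording tableau Q records, in position (i, j), the step at which that cell was added to P.
  Insert 2 (step 1): P = [2];  Q = [1]
  Insert 1 (step 2): P = [1] / [2];  Q = [1] / [2]
  Insert 7 (step 3): P = [1, 7] / [2];  Q = [1, 3] / [2]
  Insert 4 (step 4): P = [1, 4] / [2, 7];  Q = [1, 3] / [2, 4]
  Insert 3 (step 5): P = [1, 3] / [2, 4] / [7];  Q = [1, 3] / [2, 4] / [5]
  Insert 5 (step 6): P = [1, 3, 5] / [2, 4] / [7];  Q = [1, 3, 6] / [2, 4] / [5]
  Insert 6 (step 7): P = [1, 3, 5, 6] / [2, 4] / [7];  Q = [1, 3, 6, 7] / [2, 4] / [5]
Final shape: (4, 2, 1).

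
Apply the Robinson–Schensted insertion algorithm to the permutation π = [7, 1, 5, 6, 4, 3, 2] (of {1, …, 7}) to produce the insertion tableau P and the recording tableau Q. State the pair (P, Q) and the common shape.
P = [1, 2, 6] / [3] / [4] / [5] / [7];  Q = [1, 3, 4] / [2] / [5] / [6] / [7];  common shape = (3, 1, 1, 1, 1)

Row-insert the values π_1, π_2, … into P one at a time, bumping the leftmost entry strictly greater than the inserted value down to the next row. The recording tableau Q records, in position (i, j), the step at which that cell was added to P.
  Insert 7 (step 1): P = [7];  Q = [1]
  Insert 1 (step 2): P = [1] / [7];  Q = [1] / [2]
  Insert 5 (step 3): P = [1, 5] / [7];  Q = [1, 3] / [2]
  Insert 6 (step 4): P = [1, 5, 6] / [7];  Q = [1, 3, 4] / [2]
  Insert 4 (step 5): P = [1, 4, 6] / [5] / [7];  Q = [1, 3, 4] / [2] / [5]
  Insert 3 (step 6): P = [1, 3, 6] / [4] / [5] / [7];  Q = [1, 3, 4] / [2] / [5] / [6]
  Insert 2 (step 7): P = [1, 2, 6] / [3] / [4] / [5] / [7];  Q = [1, 3, 4] / [2] / [5] / [6] / [7]
Final shape: (3, 1, 1, 1, 1).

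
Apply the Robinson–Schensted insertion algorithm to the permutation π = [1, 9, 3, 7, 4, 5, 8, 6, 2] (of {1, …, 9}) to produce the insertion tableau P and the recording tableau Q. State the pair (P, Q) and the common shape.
P = [1, 2, 4, 5, 6] / [3, 8] / [7] / [9];  Q = [1, 2, 4, 6, 7] / [3, 8] / [5] / [9];  common shape = (5, 2, 1, 1)

Row-insert the values π_1, π_2, … into P one at a time, bumping the leftmost entry strictly greater than the inserted value down to the next row. The recording tableau Q records, in position (i, j), the step at which that cell was added to P.
  Insert 1 (step 1): P = [1];  Q = [1]
  Insert 9 (step 2): P = [1, 9];  Q = [1, 2]
  Insert 3 (step 3): P = [1, 3] / [9];  Q = [1, 2] / [3]
  Insert 7 (step 4): P = [1, 3, 7] / [9];  Q = [1, 2, 4] / [3]
  Insert 4 (step 5): P = [1, 3, 4] / [7] / [9];  Q = [1, 2, 4] / [3] / [5]
  Insert 5 (step 6): P = [1, 3, 4, 5] / [7] / [9];  Q = [1, 2, 4, 6] / [3] / [5]
  Insert 8 (step 7): P = [1, 3, 4, 5, 8] / [7] / [9];  Q = [1, 2, 4, 6, 7] / [3] / [5]
  Insert 6 (step 8): P = [1, 3, 4, 5, 6] / [7, 8] / [9];  Q = [1, 2, 4, 6, 7] / [3, 8] / [5]
  Insert 2 (step 9): P = [1, 2, 4, 5, 6] / [3, 8] / [7] / [9];  Q = [1, 2, 4, 6, 7] / [3, 8] / [5] / [9]
Final shape: (5, 2, 1, 1).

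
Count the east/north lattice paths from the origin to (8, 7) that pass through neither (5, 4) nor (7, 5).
Number of paths = 2673

Inclusion–exclusion. Total paths: C(15, 8) = 6435. Through P₁: C(9, 5)·C(6, 3) = 2520. Through P₂: C(12, 7)·C(3, 1) = 2376. Since P₁ is strictly southwest of P₂, a monotone path through both must visit P₁ then P₂; paths through both = C(9, 5)·C(3, 2)·C(3, 1) = 1134. Avoid both = 6435 − 2520 − 2376 + 1134 = 2673.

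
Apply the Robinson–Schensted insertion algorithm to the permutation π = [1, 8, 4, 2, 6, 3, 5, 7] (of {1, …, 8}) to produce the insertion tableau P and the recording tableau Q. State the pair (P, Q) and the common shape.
P = [1, 2, 3, 5, 7] / [4, 6] / [8];  Q = [1, 2, 5, 7, 8] / [3, 6] / [4];  common shape = (5, 2, 1)

Row-insert the values π_1, π_2, … into P one at a time, bumping the leftmost entry strictly greater than the inserted value down to the next row. The recording tableau Q records, in position (i, j), the step at which that cell was added to P.
  Insert 1 (step 1): P = [1];  Q = [1]
  Insert 8 (step 2): P = [1, 8];  Q = [1, 2]
  Insert 4 (step 3): P = [1, 4] / [8];  Q = [1, 2] / [3]
  Insert 2 (step 4): P = [1, 2] / [4] / [8];  Q = [1, 2] / [3] / [4]
  Insert 6 (step 5): P = [1, 2, 6] / [4] / [8];  Q = [1, 2, 5] / [3] / [4]
  Insert 3 (step 6): P = [1, 2, 3] / [4, 6] / [8];  Q = [1, 2, 5] / [3, 6] / [4]
  Insert 5 (step 7): P = [1, 2, 3, 5] / [4, 6] / [8];  Q = [1, 2, 5, 7] / [3, 6] / [4]
  Insert 7 (step 8): P = [1, 2, 3, 5, 7] / [4, 6] / [8];  Q = [1, 2, 5, 7, 8] / [3, 6] / [4]
Final shape: (5, 2, 1).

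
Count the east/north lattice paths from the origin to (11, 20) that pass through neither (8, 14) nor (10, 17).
Number of paths = 36857295

Inclusion–exclusion. Total paths: C(31, 11) = 84672315. Through P₁: C(22, 8)·C(9, 3) = 26860680. Through P₂: C(27, 10)·C(4, 1) = 33745140. Since P₁ is strictly southwest of P₂, a monotone path through both must visit P₁ then P₂; paths through both = C(22, 8)·C(5, 2)·C(4, 1) = 12790800. Avoid both = 84672315 − 26860680 − 33745140 + 12790800 = 36857295.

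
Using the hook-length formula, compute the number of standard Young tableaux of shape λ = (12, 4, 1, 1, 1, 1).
# SYT of shape (12, 4, 1, 1, 1, 1) = 2334150

Hook-length formula: f^λ = n! / Π hook(c), product over all cells c of the Young diagram. For λ = (12, 4, 1, 1, 1, 1), n = 20 boxes. Hook lengths by row (left-to-right, top-to-bottom): [17, 12, 11, 10, 8, 7, 6, 5, 4, 3, 2, 1]; [8, 3, 2, 1]; [4]; [3]; [2]; [1]. Product of hooks = 1042307481600. So f^λ = 20! / 1042307481600 = 2432902008176640000 / 1042307481600 = 2334150.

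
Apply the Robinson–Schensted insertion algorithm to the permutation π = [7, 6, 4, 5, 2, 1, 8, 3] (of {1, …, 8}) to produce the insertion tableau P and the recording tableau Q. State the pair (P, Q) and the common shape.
P = [1, 3, 8] / [2, 5] / [4] / [6] / [7];  Q = [1, 4, 7] / [2, 8] / [3] / [5] / [6];  common shape = (3, 2, 1, 1, 1)

Row-insert the values π_1, π_2, … into P one at a time, bumping the leftmost entry strictly greater than the inserted value down to the next row. The recording tableau Q records, in position (i, j), the step at which that cell was added to P.
  Insert 7 (step 1): P = [7];  Q = [1]
  Insert 6 (step 2): P = [6] / [7];  Q = [1] / [2]
  Insert 4 (step 3): P = [4] / [6] / [7];  Q = [1] / [2] / [3]
  Insert 5 (step 4): P = [4, 5] / [6] / [7];  Q = [1, 4] / [2] / [3]
  Insert 2 (step 5): P = [2, 5] / [4] / [6] / [7];  Q = [1, 4] / [2] / [3] / [5]
  Insert 1 (step 6): P = [1, 5] / [2] / [4] / [6] / [7];  Q = [1, 4] / [2] / [3] / [5] / [6]
  Insert 8 (step 7): P = [1, 5, 8] / [2] / [4] / [6] / [7];  Q = [1, 4, 7] / [2] / [3] / [5] / [6]
  Insert 3 (step 8): P = [1, 3, 8] / [2, 5] / [4] / [6] / [7];  Q = [1, 4, 7] / [2, 8] / [3] / [5] / [6]
Final shape: (3, 2, 1, 1, 1).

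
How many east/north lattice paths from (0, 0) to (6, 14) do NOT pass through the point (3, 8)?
Number of paths = 24900

Total paths from (0, 0) to (6, 14): C(20, 6) = 38760. Paths through (3, 8): (paths (0, 0) → (3, 8)) × (paths (3, 8) → (6, 14)) = C(11, 3) · C(9, 3) = 165 · 84 = 13860. Avoidance count = 38760 − 13860 = 24900.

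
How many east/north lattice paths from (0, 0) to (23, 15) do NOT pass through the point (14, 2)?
Number of paths = 15411596160

Total paths from (0, 0) to (23, 15): C(38, 23) = 15471286560. Paths through (14, 2): (paths (0, 0) → (14, 2)) × (paths (14, 2) → (23, 15)) = C(16, 14) · C(22, 9) = 120 · 497420 = 59690400. Avoidance count = 15471286560 − 59690400 = 15411596160.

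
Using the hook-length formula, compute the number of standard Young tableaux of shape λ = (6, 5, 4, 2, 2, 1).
# SYT of shape (6, 5, 4, 2, 2, 1) = 214988800

Hook-length formula: f^λ = n! / Π hook(c), product over all cells c of the Young diagram. For λ = (6, 5, 4, 2, 2, 1), n = 20 boxes. Hook lengths by row (left-to-right, top-to-bottom): [11, 9, 6, 5, 3, 1]; [9, 7, 4, 3, 1]; [7, 5, 2, 1]; [4, 2]; [3, 1]; [1]. Product of hooks = 11316412800. So f^λ = 20! / 11316412800 = 2432902008176640000 / 11316412800 = 214988800.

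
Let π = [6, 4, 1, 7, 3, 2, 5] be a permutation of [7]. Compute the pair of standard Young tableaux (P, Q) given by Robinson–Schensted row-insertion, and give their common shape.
P = [1, 2, 5] / [3, 7] / [4] / [6];  Q = [1, 4, 7] / [2, 5] / [3] / [6];  common shape = (3, 2, 1, 1)

Row-insert the values π_1, π_2, … into P one at a time, bumping the leftmost entry strictly greater than the inserted value down to the next row. The recording tableau Q records, in position (i, j), the step at which that cell was added to P.
  Insert 6 (step 1): P = [6];  Q = [1]
  Insert 4 (step 2): P = [4] / [6];  Q = [1] / [2]
  Insert 1 (step 3): P = [1] / [4] / [6];  Q = [1] / [2] / [3]
  Insert 7 (step 4): P = [1, 7] / [4] / [6];  Q = [1, 4] / [2] / [3]
  Insert 3 (step 5): P = [1, 3] / [4, 7] / [6];  Q = [1, 4] / [2, 5] / [3]
  Insert 2 (step 6): P = [1, 2] / [3, 7] / [4] / [6];  Q = [1, 4] / [2, 5] / [3] / [6]
  Insert 5 (step 7): P = [1, 2, 5] / [3, 7] / [4] / [6];  Q = [1, 4, 7] / [2, 5] / [3] / [6]
Final shape: (3, 2, 1, 1).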